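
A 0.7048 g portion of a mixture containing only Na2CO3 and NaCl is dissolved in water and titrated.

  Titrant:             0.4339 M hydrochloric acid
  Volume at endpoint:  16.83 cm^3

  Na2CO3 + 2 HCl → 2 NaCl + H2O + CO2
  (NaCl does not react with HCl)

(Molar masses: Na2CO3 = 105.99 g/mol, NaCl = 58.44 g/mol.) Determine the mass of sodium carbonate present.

0.3870 g

n(HCl) = 0.01683 × 0.4339 = 7.303 × 10^-3 mol
Let x = n(Na2CO3), y = n(NaCl).
Titrant: 2x = 7.303 × 10^-3;  mass: 105.99x + 58.44y = 0.7048
Solving, x = 3.651 × 10^-3 mol, y = 5.438 × 10^-3 mol
mass of Na2CO3 = 3.651 × 10^-3 × 105.99 = 0.3870 g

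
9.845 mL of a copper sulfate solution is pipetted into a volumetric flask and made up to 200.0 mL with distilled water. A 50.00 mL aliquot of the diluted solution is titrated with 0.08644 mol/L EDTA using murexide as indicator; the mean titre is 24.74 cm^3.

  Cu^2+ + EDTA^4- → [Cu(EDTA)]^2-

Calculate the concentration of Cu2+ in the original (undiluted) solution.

0.8689 mol/L

n(EDTA) = 0.02474 × 0.08644 = 2.139 × 10^-3 mol
n(Cu2+) in the aliquot = 2.139 × 10^-3 mol (1:1 ratio)
[Cu2+]_dilute = 2.139 × 10^-3 / 0.05000 = 0.04277 mol/L
Dilution factor = 200.0 / 9.845 = 20.31
[Cu2+]_stock = 0.04277 × 20.31 = 0.8689 mol/L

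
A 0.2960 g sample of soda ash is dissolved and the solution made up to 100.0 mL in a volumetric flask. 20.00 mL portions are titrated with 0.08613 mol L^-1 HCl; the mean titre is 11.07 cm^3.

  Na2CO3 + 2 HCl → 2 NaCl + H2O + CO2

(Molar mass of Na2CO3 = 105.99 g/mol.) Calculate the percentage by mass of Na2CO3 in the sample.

n(HCl) per titration = 0.01107 × 0.08613 = 9.535 × 10^-4 mol
From the 1:2 ratio, n(Na2CO3) in each aliquot = 1/2 × 9.535 × 10^-4 = 4.767 × 10^-4 mol
n(Na2CO3) in the whole flask = 4.767 × 10^-4 × 100.0/20.00 = 2.384 × 10^-3 mol
mass of Na2CO3 = 2.384 × 10^-3 × 105.99 = 0.2526 g
% Na2CO3 = 0.2526 / 0.2960 × 100 = 85.35 %

85.35 %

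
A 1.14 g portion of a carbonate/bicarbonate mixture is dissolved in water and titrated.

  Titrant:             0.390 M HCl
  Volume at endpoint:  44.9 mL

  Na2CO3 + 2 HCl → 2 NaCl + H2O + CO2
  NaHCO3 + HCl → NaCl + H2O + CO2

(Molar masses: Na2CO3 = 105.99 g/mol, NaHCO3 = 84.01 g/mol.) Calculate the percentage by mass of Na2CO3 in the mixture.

49.6 %

n(HCl) = 0.0449 × 0.390 = 0.0175 mol
Let x = n(Na2CO3), y = n(NaHCO3).
Titrant: 2x + 1y = 0.0175;  mass: 105.99x + 84.01y = 1.14
Solving, x = 5.34 × 10^-3 mol, y = 6.84 × 10^-3 mol
mass of Na2CO3 = 5.34 × 10^-3 × 105.99 = 0.566 g
% Na2CO3 = 0.566 / 1.14 × 100 = 49.6 %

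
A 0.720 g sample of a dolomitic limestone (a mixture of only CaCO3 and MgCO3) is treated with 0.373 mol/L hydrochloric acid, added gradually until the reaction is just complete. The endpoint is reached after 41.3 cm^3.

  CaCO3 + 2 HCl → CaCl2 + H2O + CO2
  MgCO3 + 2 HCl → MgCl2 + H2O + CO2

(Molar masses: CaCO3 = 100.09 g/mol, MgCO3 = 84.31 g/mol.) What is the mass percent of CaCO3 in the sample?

62.2 %

n(HCl) = 0.0413 × 0.373 = 0.0154 mol
Let x = n(CaCO3), y = n(MgCO3).
Titrant: 2x + 2y = 0.0154;  mass: 100.09x + 84.31y = 0.720
Solving, x = 4.47 × 10^-3 mol, y = 3.23 × 10^-3 mol
mass of CaCO3 = 4.47 × 10^-3 × 100.09 = 0.448 g
% CaCO3 = 0.448 / 0.720 × 100 = 62.2 %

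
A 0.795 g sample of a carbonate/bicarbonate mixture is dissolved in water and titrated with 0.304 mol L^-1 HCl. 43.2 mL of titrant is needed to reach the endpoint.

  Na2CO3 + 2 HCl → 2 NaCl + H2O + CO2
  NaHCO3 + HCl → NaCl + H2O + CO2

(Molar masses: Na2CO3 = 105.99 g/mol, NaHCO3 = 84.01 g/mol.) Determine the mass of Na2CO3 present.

0.527 g

n(HCl) = 0.0432 × 0.304 = 0.0131 mol
Let x = n(Na2CO3), y = n(NaHCO3).
Titrant: 2x + 1y = 0.0131;  mass: 105.99x + 84.01y = 0.795
Solving, x = 4.97 × 10^-3 mol, y = 3.19 × 10^-3 mol
mass of Na2CO3 = 4.97 × 10^-3 × 105.99 = 0.527 g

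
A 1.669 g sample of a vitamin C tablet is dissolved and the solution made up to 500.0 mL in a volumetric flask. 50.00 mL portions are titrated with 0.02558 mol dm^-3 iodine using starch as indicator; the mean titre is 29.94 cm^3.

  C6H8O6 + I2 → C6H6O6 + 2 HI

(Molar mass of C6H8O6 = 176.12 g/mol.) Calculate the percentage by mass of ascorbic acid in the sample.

n(I2) per titration = 0.02994 × 0.02558 = 7.659 × 10^-4 mol
n(C6H8O6) in each aliquot = 7.659 × 10^-4 mol (1:1 ratio)
n(C6H8O6) in the whole flask = 7.659 × 10^-4 × 500.0/50.00 = 7.659 × 10^-3 mol
mass of C6H8O6 = 7.659 × 10^-3 × 176.12 = 1.349 g
% C6H8O6 = 1.349 / 1.669 × 100 = 80.82 %

80.82 %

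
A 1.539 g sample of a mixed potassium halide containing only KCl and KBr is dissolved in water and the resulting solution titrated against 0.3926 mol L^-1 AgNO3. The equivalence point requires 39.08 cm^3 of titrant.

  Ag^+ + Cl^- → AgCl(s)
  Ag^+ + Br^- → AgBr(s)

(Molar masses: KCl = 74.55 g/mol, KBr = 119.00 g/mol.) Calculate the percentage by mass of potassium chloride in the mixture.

31.25 %

n(AgNO3) = 0.03908 × 0.3926 = 0.01534 mol
Let x = n(KCl), y = n(KBr).
Titrant: 1x + 1y = 0.01534;  mass: 74.55x + 119.00y = 1.539
Solving, x = 6.452 × 10^-3 mol, y = 8.891 × 10^-3 mol
mass of KCl = 6.452 × 10^-3 × 74.55 = 0.4810 g
% KCl = 0.4810 / 1.539 × 100 = 31.25 %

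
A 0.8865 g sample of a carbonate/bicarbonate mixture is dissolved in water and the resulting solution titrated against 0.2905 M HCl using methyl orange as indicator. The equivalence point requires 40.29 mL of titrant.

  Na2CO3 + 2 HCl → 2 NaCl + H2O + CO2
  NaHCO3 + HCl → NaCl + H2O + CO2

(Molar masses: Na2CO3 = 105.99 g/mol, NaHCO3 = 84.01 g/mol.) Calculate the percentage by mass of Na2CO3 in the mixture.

n(HCl) = 0.04029 × 0.2905 = 0.01170 mol
Let x = n(Na2CO3), y = n(NaHCO3).
Titrant: 2x + 1y = 0.01170;  mass: 105.99x + 84.01y = 0.8865
Solving, x = 1.560 × 10^-3 mol, y = 8.584 × 10^-3 mol
mass of Na2CO3 = 1.560 × 10^-3 × 105.99 = 0.1654 g
% Na2CO3 = 0.1654 / 0.8865 × 100 = 18.65 %

18.65 %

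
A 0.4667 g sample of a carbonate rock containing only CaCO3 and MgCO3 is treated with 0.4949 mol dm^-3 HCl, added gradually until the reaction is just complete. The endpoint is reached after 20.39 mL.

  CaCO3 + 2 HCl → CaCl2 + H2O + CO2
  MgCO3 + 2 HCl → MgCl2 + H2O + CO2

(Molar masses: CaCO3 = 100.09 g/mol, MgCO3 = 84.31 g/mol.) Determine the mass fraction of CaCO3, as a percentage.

n(HCl) = 0.02039 × 0.4949 = 0.01009 mol
Let x = n(CaCO3), y = n(MgCO3).
Titrant: 2x + 2y = 0.01009;  mass: 100.09x + 84.31y = 0.4667
Solving, x = 2.618 × 10^-3 mol, y = 2.427 × 10^-3 mol
mass of CaCO3 = 2.618 × 10^-3 × 100.09 = 0.2620 g
% CaCO3 = 0.2620 / 0.4667 × 100 = 56.15 %

56.15 %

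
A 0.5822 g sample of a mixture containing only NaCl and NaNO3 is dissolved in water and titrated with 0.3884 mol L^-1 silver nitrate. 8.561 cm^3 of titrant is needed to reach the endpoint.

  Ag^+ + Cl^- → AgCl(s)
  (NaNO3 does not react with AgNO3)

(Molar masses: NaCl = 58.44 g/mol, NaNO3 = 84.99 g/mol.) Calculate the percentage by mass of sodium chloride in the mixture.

n(AgNO3) = 0.008561 × 0.3884 = 3.325 × 10^-3 mol
Let x = n(NaCl), y = n(NaNO3).
Titrant: 1x = 3.325 × 10^-3;  mass: 58.44x + 84.99y = 0.5822
Solving, x = 3.325 × 10^-3 mol, y = 4.564 × 10^-3 mol
mass of NaCl = 3.325 × 10^-3 × 58.44 = 0.1943 g
% NaCl = 0.1943 / 0.5822 × 100 = 33.38 %

33.38 %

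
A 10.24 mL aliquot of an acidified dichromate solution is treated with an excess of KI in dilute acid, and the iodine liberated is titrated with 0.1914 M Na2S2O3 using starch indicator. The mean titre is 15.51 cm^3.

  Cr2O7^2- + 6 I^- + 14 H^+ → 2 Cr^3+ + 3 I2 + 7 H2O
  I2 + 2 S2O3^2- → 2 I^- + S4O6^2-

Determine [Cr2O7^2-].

0.04832 M

n(S2O3^2-) = 0.01551 × 0.1914 = 2.969 × 10^-3 mol
n(I2) = n(S2O3^2-)/2 = 1.484 × 10^-3 mol
From the 1:3 ratio, n(Cr2O7^2-) in the aliquot = 1/3 × 1.484 × 10^-3 = 4.948 × 10^-4 mol
[Cr2O7^2-] = 4.948 × 10^-4 / 0.01024 = 0.04832 mol/L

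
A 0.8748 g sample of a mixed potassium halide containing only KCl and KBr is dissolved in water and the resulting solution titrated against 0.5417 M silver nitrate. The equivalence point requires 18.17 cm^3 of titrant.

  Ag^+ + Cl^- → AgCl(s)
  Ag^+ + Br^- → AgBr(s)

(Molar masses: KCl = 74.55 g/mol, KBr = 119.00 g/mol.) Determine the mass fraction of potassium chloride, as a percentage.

n(AgNO3) = 0.01817 × 0.5417 = 9.843 × 10^-3 mol
Let x = n(KCl), y = n(KBr).
Titrant: 1x + 1y = 9.843 × 10^-3;  mass: 74.55x + 119.00y = 0.8748
Solving, x = 6.670 × 10^-3 mol, y = 3.173 × 10^-3 mol
mass of KCl = 6.670 × 10^-3 × 74.55 = 0.4972 g
% KCl = 0.4972 / 0.8748 × 100 = 56.84 %

56.84 %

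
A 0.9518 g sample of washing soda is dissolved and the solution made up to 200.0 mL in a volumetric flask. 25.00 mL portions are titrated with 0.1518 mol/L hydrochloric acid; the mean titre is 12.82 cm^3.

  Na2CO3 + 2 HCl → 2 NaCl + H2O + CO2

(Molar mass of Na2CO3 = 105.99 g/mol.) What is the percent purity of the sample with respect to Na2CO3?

86.68 %

n(HCl) per titration = 0.01282 × 0.1518 = 1.946 × 10^-3 mol
From the 1:2 ratio, n(Na2CO3) in each aliquot = 1/2 × 1.946 × 10^-3 = 9.730 × 10^-4 mol
n(Na2CO3) in the whole flask = 9.730 × 10^-4 × 200.0/25.00 = 7.784 × 10^-3 mol
mass of Na2CO3 = 7.784 × 10^-3 × 105.99 = 0.8251 g
% Na2CO3 = 0.8251 / 0.9518 × 100 = 86.68 %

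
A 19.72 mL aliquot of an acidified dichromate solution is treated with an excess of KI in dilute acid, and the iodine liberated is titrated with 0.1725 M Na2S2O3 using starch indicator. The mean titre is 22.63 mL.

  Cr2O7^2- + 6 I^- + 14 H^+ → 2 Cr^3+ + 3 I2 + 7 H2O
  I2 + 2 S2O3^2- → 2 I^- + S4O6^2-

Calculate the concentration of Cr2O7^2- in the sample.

n(S2O3^2-) = 0.02263 × 0.1725 = 3.904 × 10^-3 mol
n(I2) = n(S2O3^2-)/2 = 1.952 × 10^-3 mol
From the 1:3 ratio, n(Cr2O7^2-) in the aliquot = 1/3 × 1.952 × 10^-3 = 6.506 × 10^-4 mol
[Cr2O7^2-] = 6.506 × 10^-4 / 0.01972 = 0.03299 mol/L

0.03299 M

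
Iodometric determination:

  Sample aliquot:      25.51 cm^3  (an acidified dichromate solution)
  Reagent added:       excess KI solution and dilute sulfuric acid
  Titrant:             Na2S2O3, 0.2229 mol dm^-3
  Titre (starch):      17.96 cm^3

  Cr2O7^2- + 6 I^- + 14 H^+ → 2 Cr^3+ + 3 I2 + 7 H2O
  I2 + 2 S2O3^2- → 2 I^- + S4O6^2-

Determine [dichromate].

0.02615 mol/L

n(S2O3^2-) = 0.01796 × 0.2229 = 4.003 × 10^-3 mol
n(I2) = n(S2O3^2-)/2 = 2.002 × 10^-3 mol
From the 1:3 ratio, n(Cr2O7^2-) in the aliquot = 1/3 × 2.002 × 10^-3 = 6.672 × 10^-4 mol
[Cr2O7^2-] = 6.672 × 10^-4 / 0.02551 = 0.02615 mol/L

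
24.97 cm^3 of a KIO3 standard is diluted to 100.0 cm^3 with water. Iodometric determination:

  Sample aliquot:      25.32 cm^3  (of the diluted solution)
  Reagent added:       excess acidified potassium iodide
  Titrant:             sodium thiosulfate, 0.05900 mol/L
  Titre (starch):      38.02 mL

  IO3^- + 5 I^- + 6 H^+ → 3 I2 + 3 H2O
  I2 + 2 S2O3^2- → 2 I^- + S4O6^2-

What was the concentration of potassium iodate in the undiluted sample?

n(S2O3^2-) = 0.03802 × 0.05900 = 2.243 × 10^-3 mol
n(I2) = n(S2O3^2-)/2 = 1.122 × 10^-3 mol
From the 1:3 ratio, n(IO3^-) in the aliquot = 1/3 × 1.122 × 10^-3 = 3.739 × 10^-4 mol
[IO3^-]_dilute = 3.739 × 10^-4 / 0.02532 = 0.01477 mol/L
[IO3^-]_original = 0.01477 × 100.0/24.97 = 0.05913 mol/L

0.05913 mol/L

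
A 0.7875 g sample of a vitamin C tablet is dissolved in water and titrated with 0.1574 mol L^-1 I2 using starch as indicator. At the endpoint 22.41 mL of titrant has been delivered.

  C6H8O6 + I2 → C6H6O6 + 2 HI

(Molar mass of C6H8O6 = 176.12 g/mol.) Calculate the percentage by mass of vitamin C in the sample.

78.89 %

n(I2) = 0.02241 L × 0.1574 mol/L = 3.527 × 10^-3 mol
n(C6H8O6) = 3.527 × 10^-3 mol (1:1 ratio)
mass of C6H8O6 = 3.527 × 10^-3 × 176.12 g/mol = 0.6212 g
% C6H8O6 = 0.6212 / 0.7875 × 100 = 78.89 %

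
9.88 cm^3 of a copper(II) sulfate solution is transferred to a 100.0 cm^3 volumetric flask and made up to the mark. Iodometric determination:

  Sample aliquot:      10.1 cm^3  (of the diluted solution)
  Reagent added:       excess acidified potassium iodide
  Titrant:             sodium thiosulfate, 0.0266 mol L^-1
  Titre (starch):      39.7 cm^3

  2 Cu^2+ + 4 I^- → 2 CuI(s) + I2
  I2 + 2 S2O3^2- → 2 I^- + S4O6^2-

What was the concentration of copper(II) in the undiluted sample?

1.06 mol/L

n(S2O3^2-) = 0.0397 × 0.0266 = 1.06 × 10^-3 mol
n(I2) = n(S2O3^2-)/2 = 5.28 × 10^-4 mol
From the 2:1 ratio, n(Cu2+) in the aliquot = 2/1 × 5.28 × 10^-4 = 1.06 × 10^-3 mol
[Cu2+]_dilute = 1.06 × 10^-3 / 0.0101 = 0.105 mol/L
[Cu2+]_original = 0.105 × 100.0/9.88 = 1.06 mol/L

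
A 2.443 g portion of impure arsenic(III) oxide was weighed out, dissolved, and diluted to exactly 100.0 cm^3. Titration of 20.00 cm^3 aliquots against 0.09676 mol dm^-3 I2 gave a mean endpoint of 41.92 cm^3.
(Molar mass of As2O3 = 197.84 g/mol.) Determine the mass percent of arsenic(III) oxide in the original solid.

82.12 %

As2O3 + 2 I2 + 2 H2O → As2O5 + 4 HI
n(I2) per titration = 0.04192 × 0.09676 = 4.056 × 10^-3 mol
From the 1:2 ratio, n(As2O3) in each aliquot = 1/2 × 4.056 × 10^-3 = 2.028 × 10^-3 mol
n(As2O3) in the whole flask = 2.028 × 10^-3 × 100.0/20.00 = 0.01014 mol
mass of As2O3 = 0.01014 × 197.84 = 2.006 g
% As2O3 = 2.006 / 2.443 × 100 = 82.12 %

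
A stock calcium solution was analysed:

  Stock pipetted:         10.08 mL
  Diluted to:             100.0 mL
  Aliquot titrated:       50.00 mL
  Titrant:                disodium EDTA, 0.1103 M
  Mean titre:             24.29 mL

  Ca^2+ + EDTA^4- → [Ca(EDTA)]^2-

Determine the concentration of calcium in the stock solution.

n(EDTA) = 0.02429 × 0.1103 = 2.679 × 10^-3 mol
n(Ca2+) in the aliquot = 2.679 × 10^-3 mol (1:1 ratio)
[Ca2+]_dilute = 2.679 × 10^-3 / 0.05000 = 0.05358 mol/L
Dilution factor = 100.0 / 10.08 = 9.921
[Ca2+]_stock = 0.05358 × 9.921 = 0.5316 mol/L

0.5316 M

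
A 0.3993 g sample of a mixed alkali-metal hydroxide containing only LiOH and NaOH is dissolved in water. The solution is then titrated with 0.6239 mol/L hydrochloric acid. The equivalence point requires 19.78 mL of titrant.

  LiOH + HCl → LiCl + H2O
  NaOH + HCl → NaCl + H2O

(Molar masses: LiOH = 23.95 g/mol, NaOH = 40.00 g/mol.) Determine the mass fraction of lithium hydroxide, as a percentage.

n(HCl) = 0.01978 × 0.6239 = 0.01234 mol
Let x = n(LiOH), y = n(NaOH).
Titrant: 1x + 1y = 0.01234;  mass: 23.95x + 40.00y = 0.3993
Solving, x = 5.877 × 10^-3 mol, y = 6.464 × 10^-3 mol
mass of LiOH = 5.877 × 10^-3 × 23.95 = 0.1408 g
% LiOH = 0.1408 / 0.3993 × 100 = 35.25 %

35.25 %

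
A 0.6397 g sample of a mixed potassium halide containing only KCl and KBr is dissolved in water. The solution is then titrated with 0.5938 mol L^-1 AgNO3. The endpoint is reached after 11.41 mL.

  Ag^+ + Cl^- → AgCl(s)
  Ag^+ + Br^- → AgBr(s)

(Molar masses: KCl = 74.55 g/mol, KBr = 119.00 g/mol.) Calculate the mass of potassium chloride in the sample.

0.2793 g

n(AgNO3) = 0.01141 × 0.5938 = 6.775 × 10^-3 mol
Let x = n(KCl), y = n(KBr).
Titrant: 1x + 1y = 6.775 × 10^-3;  mass: 74.55x + 119.00y = 0.6397
Solving, x = 3.747 × 10^-3 mol, y = 3.028 × 10^-3 mol
mass of KCl = 3.747 × 10^-3 × 74.55 = 0.2793 g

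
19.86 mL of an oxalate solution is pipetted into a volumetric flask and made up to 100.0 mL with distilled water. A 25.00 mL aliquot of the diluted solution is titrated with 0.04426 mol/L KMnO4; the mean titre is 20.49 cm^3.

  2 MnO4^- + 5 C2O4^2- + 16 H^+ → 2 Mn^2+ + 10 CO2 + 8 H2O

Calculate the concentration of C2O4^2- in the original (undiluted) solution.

n(KMnO4) = 0.02049 × 0.04426 = 9.069 × 10^-4 mol
From the 5:2 ratio, n(C2O4^2-) in the aliquot = 5/2 × 9.069 × 10^-4 = 2.267 × 10^-3 mol
[C2O4^2-]_dilute = 2.267 × 10^-3 / 0.02500 = 0.09069 mol/L
Dilution factor = 100.0 / 19.86 = 5.035
[C2O4^2-]_stock = 0.09069 × 5.035 = 0.4566 mol/L

0.4566 mol/L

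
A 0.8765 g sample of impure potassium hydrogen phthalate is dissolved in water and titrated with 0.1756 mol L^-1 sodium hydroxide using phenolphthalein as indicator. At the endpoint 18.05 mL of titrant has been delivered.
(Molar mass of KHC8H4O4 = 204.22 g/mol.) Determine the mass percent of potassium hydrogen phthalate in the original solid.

73.85 %

KHC8H4O4 + NaOH → KNaC8H4O4 + H2O
n(NaOH) = 0.01805 L × 0.1756 mol/L = 3.170 × 10^-3 mol
n(KHC8H4O4) = 3.170 × 10^-3 mol (1:1 ratio)
mass of KHC8H4O4 = 3.170 × 10^-3 × 204.22 g/mol = 0.6473 g
% KHC8H4O4 = 0.6473 / 0.8765 × 100 = 73.85 %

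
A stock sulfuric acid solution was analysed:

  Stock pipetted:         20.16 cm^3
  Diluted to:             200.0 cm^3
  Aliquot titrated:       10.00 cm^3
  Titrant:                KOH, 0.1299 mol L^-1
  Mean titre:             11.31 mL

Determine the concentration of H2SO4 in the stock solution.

H2SO4 + 2 KOH → K2SO4 + 2 H2O
n(KOH) = 0.01131 × 0.1299 = 1.469 × 10^-3 mol
From the 1:2 ratio, n(H2SO4) in the aliquot = 1/2 × 1.469 × 10^-3 = 7.346 × 10^-4 mol
[H2SO4]_dilute = 7.346 × 10^-4 / 0.01000 = 0.07346 mol/L
Dilution factor = 200.0 / 20.16 = 9.921
[H2SO4]_stock = 0.07346 × 9.921 = 0.7288 mol/L

0.7288 mol/L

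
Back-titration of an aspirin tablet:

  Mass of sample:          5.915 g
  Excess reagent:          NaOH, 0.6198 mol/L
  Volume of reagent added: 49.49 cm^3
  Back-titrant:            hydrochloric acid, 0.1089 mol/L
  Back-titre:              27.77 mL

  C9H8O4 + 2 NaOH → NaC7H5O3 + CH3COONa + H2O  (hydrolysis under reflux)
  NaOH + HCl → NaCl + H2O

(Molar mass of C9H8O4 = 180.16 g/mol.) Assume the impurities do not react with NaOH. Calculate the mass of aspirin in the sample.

2.491 g

n(NaOH) added = 0.04949 × 0.6198 = 0.03067 mol
n(HCl) used in back-titration = 0.02777 × 0.1089 = 3.024 × 10^-3 mol
n(NaOH) left over = 3.024 × 10^-3 mol (1:1 ratio)
n(NaOH) consumed by analyte = 0.03067 − 3.024 × 10^-3 = 0.02765 mol
From the 1:2 ratio, n(C9H8O4) = 1/2 × 0.02765 = 0.01382 mol
mass of C9H8O4 = 0.01382 × 180.16 = 2.491 g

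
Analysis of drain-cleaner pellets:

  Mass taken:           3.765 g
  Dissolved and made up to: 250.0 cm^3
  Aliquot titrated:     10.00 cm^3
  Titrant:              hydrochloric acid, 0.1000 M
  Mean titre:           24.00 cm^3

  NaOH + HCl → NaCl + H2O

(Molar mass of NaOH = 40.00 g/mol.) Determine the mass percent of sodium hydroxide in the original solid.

63.75 %

n(HCl) per titration = 0.02400 × 0.1000 = 2.400 × 10^-3 mol
n(NaOH) in each aliquot = 2.400 × 10^-3 mol (1:1 ratio)
n(NaOH) in the whole flask = 2.400 × 10^-3 × 250.0/10.00 = 0.06000 mol
mass of NaOH = 0.06000 × 40.00 = 2.400 g
% NaOH = 2.400 / 3.765 × 100 = 63.75 %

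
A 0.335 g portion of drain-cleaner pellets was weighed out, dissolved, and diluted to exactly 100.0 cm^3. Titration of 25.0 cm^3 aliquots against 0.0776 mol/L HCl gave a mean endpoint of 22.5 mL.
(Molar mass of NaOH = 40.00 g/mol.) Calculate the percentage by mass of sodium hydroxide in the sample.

83.4 %

NaOH + HCl → NaCl + H2O
n(HCl) per titration = 0.0225 × 0.0776 = 1.75 × 10^-3 mol
n(NaOH) in each aliquot = 1.75 × 10^-3 mol (1:1 ratio)
n(NaOH) in the whole flask = 1.75 × 10^-3 × 100.0/25.0 = 6.98 × 10^-3 mol
mass of NaOH = 6.98 × 10^-3 × 40.00 = 0.279 g
% NaOH = 0.279 / 0.335 × 100 = 83.4 %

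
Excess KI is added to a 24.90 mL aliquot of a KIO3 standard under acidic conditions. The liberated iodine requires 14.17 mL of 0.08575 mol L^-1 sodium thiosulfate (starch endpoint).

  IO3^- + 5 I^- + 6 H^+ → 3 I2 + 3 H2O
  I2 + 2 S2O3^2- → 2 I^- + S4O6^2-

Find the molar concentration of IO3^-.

n(S2O3^2-) = 0.01417 × 0.08575 = 1.215 × 10^-3 mol
n(I2) = n(S2O3^2-)/2 = 6.075 × 10^-4 mol
From the 1:3 ratio, n(IO3^-) in the aliquot = 1/3 × 6.075 × 10^-4 = 2.025 × 10^-4 mol
[IO3^-] = 2.025 × 10^-4 / 0.02490 = 0.008133 mol/L

0.008133 mol/L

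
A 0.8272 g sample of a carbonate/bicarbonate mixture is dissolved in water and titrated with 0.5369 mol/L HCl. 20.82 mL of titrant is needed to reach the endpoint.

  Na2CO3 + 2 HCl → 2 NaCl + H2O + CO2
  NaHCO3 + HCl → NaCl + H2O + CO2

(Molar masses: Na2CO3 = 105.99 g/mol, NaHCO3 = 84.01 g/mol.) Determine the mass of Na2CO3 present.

n(HCl) = 0.02082 × 0.5369 = 0.01118 mol
Let x = n(Na2CO3), y = n(NaHCO3).
Titrant: 2x + 1y = 0.01118;  mass: 105.99x + 84.01y = 0.8272
Solving, x = 1.804 × 10^-3 mol, y = 7.571 × 10^-3 mol
mass of Na2CO3 = 1.804 × 10^-3 × 105.99 = 0.1912 g

0.1912 g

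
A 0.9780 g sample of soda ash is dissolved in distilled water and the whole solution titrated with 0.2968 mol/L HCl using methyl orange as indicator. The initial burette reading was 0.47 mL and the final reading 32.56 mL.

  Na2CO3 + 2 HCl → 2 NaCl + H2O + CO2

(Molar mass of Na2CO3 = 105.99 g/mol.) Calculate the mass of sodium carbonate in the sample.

0.5047 g

n(HCl) = 0.03209 L × 0.2968 mol/L = 9.524 × 10^-3 mol
From the 1:2 ratio, n(Na2CO3) = 1/2 × 9.524 × 10^-3 = 4.762 × 10^-3 mol
mass of Na2CO3 = 4.762 × 10^-3 × 105.99 g/mol = 0.5047 g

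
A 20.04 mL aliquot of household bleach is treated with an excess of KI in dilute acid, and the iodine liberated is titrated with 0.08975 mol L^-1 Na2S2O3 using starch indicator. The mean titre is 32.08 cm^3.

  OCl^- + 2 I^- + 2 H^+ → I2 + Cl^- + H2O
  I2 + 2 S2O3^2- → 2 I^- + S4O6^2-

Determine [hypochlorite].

0.07184 mol/L

n(S2O3^2-) = 0.03208 × 0.08975 = 2.879 × 10^-3 mol
n(I2) = n(S2O3^2-)/2 = 1.440 × 10^-3 mol
n(OCl^-) in the aliquot = 1.440 × 10^-3 mol (1:1 ratio)
[OCl^-] = 1.440 × 10^-3 / 0.02004 = 0.07184 mol/L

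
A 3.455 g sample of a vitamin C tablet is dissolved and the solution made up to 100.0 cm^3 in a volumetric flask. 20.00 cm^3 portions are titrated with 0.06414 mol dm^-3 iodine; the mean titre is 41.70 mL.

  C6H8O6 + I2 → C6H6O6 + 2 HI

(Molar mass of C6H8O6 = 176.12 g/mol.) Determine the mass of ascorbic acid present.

2.355 g

n(I2) per titration = 0.04170 × 0.06414 = 2.675 × 10^-3 mol
n(C6H8O6) in each aliquot = 2.675 × 10^-3 mol (1:1 ratio)
n(C6H8O6) in the whole flask = 2.675 × 10^-3 × 100.0/20.00 = 0.01337 mol
mass of C6H8O6 = 0.01337 × 176.12 = 2.355 g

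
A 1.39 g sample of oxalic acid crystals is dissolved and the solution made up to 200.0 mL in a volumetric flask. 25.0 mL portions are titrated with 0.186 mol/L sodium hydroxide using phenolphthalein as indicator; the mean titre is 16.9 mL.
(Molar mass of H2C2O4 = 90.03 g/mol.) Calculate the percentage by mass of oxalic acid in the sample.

81.4 %

H2C2O4 + 2 NaOH → Na2C2O4 + 2 H2O
n(NaOH) per titration = 0.0169 × 0.186 = 3.14 × 10^-3 mol
From the 1:2 ratio, n(H2C2O4) in each aliquot = 1/2 × 3.14 × 10^-3 = 1.57 × 10^-3 mol
n(H2C2O4) in the whole flask = 1.57 × 10^-3 × 200.0/25.0 = 0.0126 mol
mass of H2C2O4 = 0.0126 × 90.03 = 1.13 g
% H2C2O4 = 1.13 / 1.39 × 100 = 81.4 %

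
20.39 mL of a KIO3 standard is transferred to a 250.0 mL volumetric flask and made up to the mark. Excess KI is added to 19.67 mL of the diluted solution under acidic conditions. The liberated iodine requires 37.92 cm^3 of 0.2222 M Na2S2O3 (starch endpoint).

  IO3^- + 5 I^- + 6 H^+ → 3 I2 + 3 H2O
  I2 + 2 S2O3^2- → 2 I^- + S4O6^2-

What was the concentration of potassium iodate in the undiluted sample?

0.8753 M

n(S2O3^2-) = 0.03792 × 0.2222 = 8.426 × 10^-3 mol
n(I2) = n(S2O3^2-)/2 = 4.213 × 10^-3 mol
From the 1:3 ratio, n(IO3^-) in the aliquot = 1/3 × 4.213 × 10^-3 = 1.404 × 10^-3 mol
[IO3^-]_dilute = 1.404 × 10^-3 / 0.01967 = 0.07139 mol/L
[IO3^-]_original = 0.07139 × 250.0/20.39 = 0.8753 mol/L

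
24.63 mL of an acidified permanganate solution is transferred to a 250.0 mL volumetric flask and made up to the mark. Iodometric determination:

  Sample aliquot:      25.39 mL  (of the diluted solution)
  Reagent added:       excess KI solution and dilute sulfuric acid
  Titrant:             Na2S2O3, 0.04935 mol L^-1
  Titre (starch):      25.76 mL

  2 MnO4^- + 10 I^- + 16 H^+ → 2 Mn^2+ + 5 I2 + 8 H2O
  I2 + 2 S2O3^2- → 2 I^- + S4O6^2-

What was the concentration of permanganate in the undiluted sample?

n(S2O3^2-) = 0.02576 × 0.04935 = 1.271 × 10^-3 mol
n(I2) = n(S2O3^2-)/2 = 6.356 × 10^-4 mol
From the 2:5 ratio, n(MnO4^-) in the aliquot = 2/5 × 6.356 × 10^-4 = 2.543 × 10^-4 mol
[MnO4^-]_dilute = 2.543 × 10^-4 / 0.02539 = 0.01001 mol/L
[MnO4^-]_original = 0.01001 × 250.0/24.63 = 0.1016 mol/L

0.1016 mol/L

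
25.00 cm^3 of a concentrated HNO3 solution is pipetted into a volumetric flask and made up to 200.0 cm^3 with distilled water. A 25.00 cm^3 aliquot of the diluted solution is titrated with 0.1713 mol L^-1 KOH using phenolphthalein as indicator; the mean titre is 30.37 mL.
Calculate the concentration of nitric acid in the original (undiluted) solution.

HNO3 + KOH → KNO3 + H2O
n(KOH) = 0.03037 × 0.1713 = 5.202 × 10^-3 mol
n(HNO3) in the aliquot = 5.202 × 10^-3 mol (1:1 ratio)
[HNO3]_dilute = 5.202 × 10^-3 / 0.02500 = 0.2081 mol/L
Dilution factor = 200.0 / 25.00 = 8.000
[HNO3]_stock = 0.2081 × 8.000 = 1.665 mol/L

1.665 mol/L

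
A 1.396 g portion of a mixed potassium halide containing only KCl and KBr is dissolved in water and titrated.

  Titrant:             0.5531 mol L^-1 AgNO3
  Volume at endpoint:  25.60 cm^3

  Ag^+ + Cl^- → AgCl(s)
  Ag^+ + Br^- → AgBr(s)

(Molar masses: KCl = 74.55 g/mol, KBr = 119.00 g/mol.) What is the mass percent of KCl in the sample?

n(AgNO3) = 0.02560 × 0.5531 = 0.01416 mol
Let x = n(KCl), y = n(KBr).
Titrant: 1x + 1y = 0.01416;  mass: 74.55x + 119.00y = 1.396
Solving, x = 6.501 × 10^-3 mol, y = 7.658 × 10^-3 mol
mass of KCl = 6.501 × 10^-3 × 74.55 = 0.4846 g
% KCl = 0.4846 / 1.396 × 100 = 34.72 %

34.72 %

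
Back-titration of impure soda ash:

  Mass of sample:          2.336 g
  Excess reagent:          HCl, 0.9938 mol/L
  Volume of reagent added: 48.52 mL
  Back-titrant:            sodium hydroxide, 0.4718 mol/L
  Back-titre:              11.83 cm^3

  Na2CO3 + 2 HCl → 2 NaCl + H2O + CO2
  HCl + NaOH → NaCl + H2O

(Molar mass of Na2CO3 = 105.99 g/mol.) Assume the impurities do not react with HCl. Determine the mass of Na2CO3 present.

n(HCl) added = 0.04852 × 0.9938 = 0.04822 mol
n(NaOH) used in back-titration = 0.01183 × 0.4718 = 5.581 × 10^-3 mol
n(HCl) left over = 5.581 × 10^-3 mol (1:1 ratio)
n(HCl) consumed by analyte = 0.04822 − 5.581 × 10^-3 = 0.04264 mol
From the 1:2 ratio, n(Na2CO3) = 1/2 × 0.04264 = 0.02132 mol
mass of Na2CO3 = 0.02132 × 105.99 = 2.260 g

2.260 g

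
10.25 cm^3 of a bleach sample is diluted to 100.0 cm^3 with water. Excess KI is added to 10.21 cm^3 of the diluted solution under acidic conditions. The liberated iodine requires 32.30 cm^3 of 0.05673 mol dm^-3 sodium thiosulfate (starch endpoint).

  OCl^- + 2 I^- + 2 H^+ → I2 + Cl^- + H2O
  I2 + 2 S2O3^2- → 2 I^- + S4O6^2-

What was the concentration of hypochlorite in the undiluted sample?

0.8755 mol/L

n(S2O3^2-) = 0.03230 × 0.05673 = 1.832 × 10^-3 mol
n(I2) = n(S2O3^2-)/2 = 9.162 × 10^-4 mol
n(OCl^-) in the aliquot = 9.162 × 10^-4 mol (1:1 ratio)
[OCl^-]_dilute = 9.162 × 10^-4 / 0.01021 = 0.08973 mol/L
[OCl^-]_original = 0.08973 × 100.0/10.25 = 0.8755 mol/L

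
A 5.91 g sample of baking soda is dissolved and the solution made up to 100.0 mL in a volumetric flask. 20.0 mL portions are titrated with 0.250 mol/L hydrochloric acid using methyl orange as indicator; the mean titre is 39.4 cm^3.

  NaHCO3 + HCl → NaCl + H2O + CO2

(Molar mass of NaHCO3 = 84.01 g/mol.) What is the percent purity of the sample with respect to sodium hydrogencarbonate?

70.0 %

n(HCl) per titration = 0.0394 × 0.250 = 9.85 × 10^-3 mol
n(NaHCO3) in each aliquot = 9.85 × 10^-3 mol (1:1 ratio)
n(NaHCO3) in the whole flask = 9.85 × 10^-3 × 100.0/20.0 = 0.0492 mol
mass of NaHCO3 = 0.0492 × 84.01 = 4.14 g
% NaHCO3 = 4.14 / 5.91 × 100 = 70.0 %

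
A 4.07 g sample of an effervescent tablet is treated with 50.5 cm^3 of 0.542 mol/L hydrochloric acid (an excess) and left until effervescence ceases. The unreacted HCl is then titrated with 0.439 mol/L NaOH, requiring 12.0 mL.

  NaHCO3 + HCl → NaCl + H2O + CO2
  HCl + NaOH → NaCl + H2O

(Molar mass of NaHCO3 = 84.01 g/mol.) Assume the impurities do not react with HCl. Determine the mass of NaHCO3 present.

n(HCl) added = 0.0505 × 0.542 = 0.0274 mol
n(NaOH) used in back-titration = 0.0120 × 0.439 = 5.27 × 10^-3 mol
n(HCl) left over = 5.27 × 10^-3 mol (1:1 ratio)
n(HCl) consumed by analyte = 0.0274 − 5.27 × 10^-3 = 0.0221 mol
n(NaHCO3) = 0.0221 mol (1:1 ratio)
mass of NaHCO3 = 0.0221 × 84.01 = 1.86 g

1.86 g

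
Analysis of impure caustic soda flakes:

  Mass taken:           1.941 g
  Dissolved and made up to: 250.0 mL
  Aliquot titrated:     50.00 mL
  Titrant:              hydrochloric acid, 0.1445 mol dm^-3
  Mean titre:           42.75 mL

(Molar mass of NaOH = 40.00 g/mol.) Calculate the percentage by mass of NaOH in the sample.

NaOH + HCl → NaCl + H2O
n(HCl) per titration = 0.04275 × 0.1445 = 6.177 × 10^-3 mol
n(NaOH) in each aliquot = 6.177 × 10^-3 mol (1:1 ratio)
n(NaOH) in the whole flask = 6.177 × 10^-3 × 250.0/50.00 = 0.03089 mol
mass of NaOH = 0.03089 × 40.00 = 1.235 g
% NaOH = 1.235 / 1.941 × 100 = 63.65 %

63.65 %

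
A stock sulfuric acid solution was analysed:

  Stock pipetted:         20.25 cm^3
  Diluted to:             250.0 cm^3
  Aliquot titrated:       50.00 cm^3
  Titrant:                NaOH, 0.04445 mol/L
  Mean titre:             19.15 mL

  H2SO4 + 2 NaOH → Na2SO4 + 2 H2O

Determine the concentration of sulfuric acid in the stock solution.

0.1051 mol/L

n(NaOH) = 0.01915 × 0.04445 = 8.512 × 10^-4 mol
From the 1:2 ratio, n(H2SO4) in the aliquot = 1/2 × 8.512 × 10^-4 = 4.256 × 10^-4 mol
[H2SO4]_dilute = 4.256 × 10^-4 / 0.05000 = 0.008512 mol/L
Dilution factor = 250.0 / 20.25 = 12.35
[H2SO4]_stock = 0.008512 × 12.35 = 0.1051 mol/L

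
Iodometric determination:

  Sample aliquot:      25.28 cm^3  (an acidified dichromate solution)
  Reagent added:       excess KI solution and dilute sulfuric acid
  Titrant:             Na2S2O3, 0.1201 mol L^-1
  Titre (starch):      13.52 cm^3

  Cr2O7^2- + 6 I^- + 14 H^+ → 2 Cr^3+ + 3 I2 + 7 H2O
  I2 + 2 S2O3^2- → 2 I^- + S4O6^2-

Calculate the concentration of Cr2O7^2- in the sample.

n(S2O3^2-) = 0.01352 × 0.1201 = 1.624 × 10^-3 mol
n(I2) = n(S2O3^2-)/2 = 8.119 × 10^-4 mol
From the 1:3 ratio, n(Cr2O7^2-) in the aliquot = 1/3 × 8.119 × 10^-4 = 2.706 × 10^-4 mol
[Cr2O7^2-] = 2.706 × 10^-4 / 0.02528 = 0.01071 mol/L

0.01071 mol/L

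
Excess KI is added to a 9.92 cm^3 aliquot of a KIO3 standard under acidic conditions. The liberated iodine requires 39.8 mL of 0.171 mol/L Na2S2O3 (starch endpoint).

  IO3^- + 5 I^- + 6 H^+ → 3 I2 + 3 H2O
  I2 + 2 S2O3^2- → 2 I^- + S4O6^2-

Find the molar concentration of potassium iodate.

n(S2O3^2-) = 0.0398 × 0.171 = 6.81 × 10^-3 mol
n(I2) = n(S2O3^2-)/2 = 3.40 × 10^-3 mol
From the 1:3 ratio, n(IO3^-) in the aliquot = 1/3 × 3.40 × 10^-3 = 1.13 × 10^-3 mol
[IO3^-] = 1.13 × 10^-3 / 0.00992 = 0.114 mol/L

0.114 mol/L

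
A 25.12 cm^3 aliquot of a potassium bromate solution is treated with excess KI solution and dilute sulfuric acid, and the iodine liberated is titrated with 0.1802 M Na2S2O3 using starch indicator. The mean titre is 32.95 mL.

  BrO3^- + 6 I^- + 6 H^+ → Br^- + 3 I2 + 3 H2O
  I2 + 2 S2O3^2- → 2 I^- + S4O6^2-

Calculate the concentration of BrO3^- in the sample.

n(S2O3^2-) = 0.03295 × 0.1802 = 5.938 × 10^-3 mol
n(I2) = n(S2O3^2-)/2 = 2.969 × 10^-3 mol
From the 1:3 ratio, n(BrO3^-) in the aliquot = 1/3 × 2.969 × 10^-3 = 9.896 × 10^-4 mol
[BrO3^-] = 9.896 × 10^-4 / 0.02512 = 0.03939 mol/L

0.03939 M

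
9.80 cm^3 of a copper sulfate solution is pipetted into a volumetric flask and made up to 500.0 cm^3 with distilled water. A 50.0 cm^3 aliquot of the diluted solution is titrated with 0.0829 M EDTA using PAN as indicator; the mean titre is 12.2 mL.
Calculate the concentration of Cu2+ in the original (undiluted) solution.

1.03 M

Cu^2+ + EDTA^4- → [Cu(EDTA)]^2-
n(EDTA) = 0.0122 × 0.0829 = 1.01 × 10^-3 mol
n(Cu2+) in the aliquot = 1.01 × 10^-3 mol (1:1 ratio)
[Cu2+]_dilute = 1.01 × 10^-3 / 0.0500 = 0.0202 mol/L
Dilution factor = 500.0 / 9.80 = 51.02
[Cu2+]_stock = 0.0202 × 51.02 = 1.03 mol/L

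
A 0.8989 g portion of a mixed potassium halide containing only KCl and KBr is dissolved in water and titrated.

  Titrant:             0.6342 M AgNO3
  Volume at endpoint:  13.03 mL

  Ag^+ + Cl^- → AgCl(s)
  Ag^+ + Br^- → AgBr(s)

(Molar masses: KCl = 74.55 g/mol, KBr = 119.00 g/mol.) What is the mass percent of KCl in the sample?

15.76 %

n(AgNO3) = 0.01303 × 0.6342 = 8.264 × 10^-3 mol
Let x = n(KCl), y = n(KBr).
Titrant: 1x + 1y = 8.264 × 10^-3;  mass: 74.55x + 119.00y = 0.8989
Solving, x = 1.900 × 10^-3 mol, y = 6.363 × 10^-3 mol
mass of KCl = 1.900 × 10^-3 × 74.55 = 0.1417 g
% KCl = 0.1417 / 0.8989 × 100 = 15.76 %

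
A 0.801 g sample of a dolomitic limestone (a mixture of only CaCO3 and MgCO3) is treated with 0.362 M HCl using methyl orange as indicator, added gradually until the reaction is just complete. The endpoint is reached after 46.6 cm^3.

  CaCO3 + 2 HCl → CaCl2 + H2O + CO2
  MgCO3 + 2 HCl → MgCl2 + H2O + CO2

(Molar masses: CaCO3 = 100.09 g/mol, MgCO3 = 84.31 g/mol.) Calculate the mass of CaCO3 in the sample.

n(HCl) = 0.0466 × 0.362 = 0.0169 mol
Let x = n(CaCO3), y = n(MgCO3).
Titrant: 2x + 2y = 0.0169;  mass: 100.09x + 84.31y = 0.801
Solving, x = 5.70 × 10^-3 mol, y = 2.74 × 10^-3 mol
mass of CaCO3 = 5.70 × 10^-3 × 100.09 = 0.570 g

0.570 g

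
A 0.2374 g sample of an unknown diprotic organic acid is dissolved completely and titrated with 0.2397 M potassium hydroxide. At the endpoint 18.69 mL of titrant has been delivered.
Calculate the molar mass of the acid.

n(KOH) = 0.01869 L × 0.2397 mol/L = 4.480 × 10^-3 mol
From the 1:2 ratio, n(H2A) = 1/2 × 4.480 × 10^-3 = 2.240 × 10^-3 mol
M = m / n = 0.2374 g / 2.240 × 10^-3 mol = 106.0 g/mol

106.0 g/mol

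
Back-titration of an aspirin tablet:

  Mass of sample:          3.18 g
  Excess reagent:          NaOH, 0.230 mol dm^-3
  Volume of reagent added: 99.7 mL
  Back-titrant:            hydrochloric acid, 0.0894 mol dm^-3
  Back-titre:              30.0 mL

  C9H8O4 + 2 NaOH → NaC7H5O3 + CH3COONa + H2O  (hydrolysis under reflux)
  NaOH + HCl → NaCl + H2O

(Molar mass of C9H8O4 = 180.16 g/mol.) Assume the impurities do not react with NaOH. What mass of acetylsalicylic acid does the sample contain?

n(NaOH) added = 0.0997 × 0.230 = 0.0229 mol
n(HCl) used in back-titration = 0.0300 × 0.0894 = 2.68 × 10^-3 mol
n(NaOH) left over = 2.68 × 10^-3 mol (1:1 ratio)
n(NaOH) consumed by analyte = 0.0229 − 2.68 × 10^-3 = 0.0202 mol
From the 1:2 ratio, n(C9H8O4) = 1/2 × 0.0202 = 0.0101 mol
mass of C9H8O4 = 0.0101 × 180.16 = 1.82 g

1.82 g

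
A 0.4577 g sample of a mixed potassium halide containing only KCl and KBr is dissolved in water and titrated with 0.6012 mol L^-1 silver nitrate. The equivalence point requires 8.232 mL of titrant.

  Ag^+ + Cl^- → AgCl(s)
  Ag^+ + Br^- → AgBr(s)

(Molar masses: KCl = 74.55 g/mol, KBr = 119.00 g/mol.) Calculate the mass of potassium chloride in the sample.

n(AgNO3) = 0.008232 × 0.6012 = 4.949 × 10^-3 mol
Let x = n(KCl), y = n(KBr).
Titrant: 1x + 1y = 4.949 × 10^-3;  mass: 74.55x + 119.00y = 0.4577
Solving, x = 2.953 × 10^-3 mol, y = 1.997 × 10^-3 mol
mass of KCl = 2.953 × 10^-3 × 74.55 = 0.2201 g

0.2201 g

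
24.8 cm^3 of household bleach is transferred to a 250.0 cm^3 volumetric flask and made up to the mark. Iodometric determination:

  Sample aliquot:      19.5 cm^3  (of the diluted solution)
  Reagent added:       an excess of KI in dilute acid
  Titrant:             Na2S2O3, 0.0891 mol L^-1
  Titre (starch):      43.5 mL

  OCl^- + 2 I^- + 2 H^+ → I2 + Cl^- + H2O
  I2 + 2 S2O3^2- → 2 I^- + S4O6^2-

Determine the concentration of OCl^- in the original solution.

n(S2O3^2-) = 0.0435 × 0.0891 = 3.88 × 10^-3 mol
n(I2) = n(S2O3^2-)/2 = 1.94 × 10^-3 mol
n(OCl^-) in the aliquot = 1.94 × 10^-3 mol (1:1 ratio)
[OCl^-]_dilute = 1.94 × 10^-3 / 0.0195 = 0.0994 mol/L
[OCl^-]_original = 0.0994 × 250.0/24.8 = 1.00 mol/L

1.00 mol/L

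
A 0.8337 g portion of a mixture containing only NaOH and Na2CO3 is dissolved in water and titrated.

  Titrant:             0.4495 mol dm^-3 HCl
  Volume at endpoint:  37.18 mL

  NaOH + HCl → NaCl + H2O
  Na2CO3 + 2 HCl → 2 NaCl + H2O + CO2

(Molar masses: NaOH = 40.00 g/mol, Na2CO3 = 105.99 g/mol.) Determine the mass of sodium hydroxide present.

n(HCl) = 0.03718 × 0.4495 = 0.01671 mol
Let x = n(NaOH), y = n(Na2CO3).
Titrant: 1x + 2y = 0.01671;  mass: 40.00x + 105.99y = 0.8337
Solving, x = 4.000 × 10^-3 mol, y = 6.356 × 10^-3 mol
mass of NaOH = 4.000 × 10^-3 × 40.00 = 0.1600 g

0.1600 g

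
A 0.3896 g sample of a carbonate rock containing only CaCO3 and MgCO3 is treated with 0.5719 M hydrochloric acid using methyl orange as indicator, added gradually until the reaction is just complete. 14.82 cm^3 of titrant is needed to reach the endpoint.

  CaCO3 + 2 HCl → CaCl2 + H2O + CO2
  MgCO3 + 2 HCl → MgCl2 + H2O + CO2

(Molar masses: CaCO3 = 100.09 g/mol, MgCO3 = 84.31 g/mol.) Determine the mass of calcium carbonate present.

n(HCl) = 0.01482 × 0.5719 = 8.476 × 10^-3 mol
Let x = n(CaCO3), y = n(MgCO3).
Titrant: 2x + 2y = 8.476 × 10^-3;  mass: 100.09x + 84.31y = 0.3896
Solving, x = 2.048 × 10^-3 mol, y = 2.190 × 10^-3 mol
mass of CaCO3 = 2.048 × 10^-3 × 100.09 = 0.2050 g

0.2050 g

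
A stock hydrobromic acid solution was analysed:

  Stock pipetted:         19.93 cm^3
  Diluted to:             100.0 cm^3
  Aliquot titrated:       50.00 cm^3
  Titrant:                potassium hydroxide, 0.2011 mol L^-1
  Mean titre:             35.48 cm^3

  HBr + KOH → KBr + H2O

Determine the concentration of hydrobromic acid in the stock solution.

0.7160 mol/L

n(KOH) = 0.03548 × 0.2011 = 7.135 × 10^-3 mol
n(HBr) in the aliquot = 7.135 × 10^-3 mol (1:1 ratio)
[HBr]_dilute = 7.135 × 10^-3 / 0.05000 = 0.1427 mol/L
Dilution factor = 100.0 / 19.93 = 5.018
[HBr]_stock = 0.1427 × 5.018 = 0.7160 mol/L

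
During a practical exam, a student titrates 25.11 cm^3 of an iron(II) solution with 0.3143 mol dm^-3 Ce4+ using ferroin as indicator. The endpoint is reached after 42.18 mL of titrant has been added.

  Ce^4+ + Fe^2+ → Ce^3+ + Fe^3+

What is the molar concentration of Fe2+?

n(Ce4+) = 0.04218 L × 0.3143 mol/L = 0.01326 mol
n(Fe2+) = 0.01326 mol (1:1 mole ratio)
[Fe2+] = 0.01326 mol / 0.02511 L = 0.5280 mol/L

0.5280 mol/L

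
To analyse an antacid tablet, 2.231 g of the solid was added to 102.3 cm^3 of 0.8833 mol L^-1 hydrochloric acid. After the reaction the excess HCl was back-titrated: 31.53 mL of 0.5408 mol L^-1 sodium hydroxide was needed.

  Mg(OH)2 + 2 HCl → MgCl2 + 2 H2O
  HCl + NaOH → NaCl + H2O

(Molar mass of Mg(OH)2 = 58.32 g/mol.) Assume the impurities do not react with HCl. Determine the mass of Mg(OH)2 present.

n(HCl) added = 0.1023 × 0.8833 = 0.09036 mol
n(NaOH) used in back-titration = 0.03153 × 0.5408 = 0.01705 mol
n(HCl) left over = 0.01705 mol (1:1 ratio)
n(HCl) consumed by analyte = 0.09036 − 0.01705 = 0.07331 mol
From the 1:2 ratio, n(Mg(OH)2) = 1/2 × 0.07331 = 0.03666 mol
mass of Mg(OH)2 = 0.03666 × 58.32 = 2.138 g

2.138 g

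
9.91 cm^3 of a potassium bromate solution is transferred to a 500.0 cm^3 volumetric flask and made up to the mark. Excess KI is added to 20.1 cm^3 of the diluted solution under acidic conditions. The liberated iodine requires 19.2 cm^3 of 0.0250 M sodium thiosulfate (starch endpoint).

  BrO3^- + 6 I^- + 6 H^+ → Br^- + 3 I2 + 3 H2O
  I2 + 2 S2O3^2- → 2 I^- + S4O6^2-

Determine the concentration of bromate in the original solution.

0.201 M

n(S2O3^2-) = 0.0192 × 0.0250 = 4.80 × 10^-4 mol
n(I2) = n(S2O3^2-)/2 = 2.40 × 10^-4 mol
From the 1:3 ratio, n(BrO3^-) in the aliquot = 1/3 × 2.40 × 10^-4 = 8.00 × 10^-5 mol
[BrO3^-]_dilute = 8.00 × 10^-5 / 0.0201 = 0.00398 mol/L
[BrO3^-]_original = 0.00398 × 500.0/9.91 = 0.201 mol/L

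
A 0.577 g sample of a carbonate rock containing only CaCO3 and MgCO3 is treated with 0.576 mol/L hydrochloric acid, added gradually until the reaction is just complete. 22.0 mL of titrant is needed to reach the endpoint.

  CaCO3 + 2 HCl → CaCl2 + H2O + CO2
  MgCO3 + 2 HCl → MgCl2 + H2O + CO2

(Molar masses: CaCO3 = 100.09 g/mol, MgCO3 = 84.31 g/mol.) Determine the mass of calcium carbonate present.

0.272 g

n(HCl) = 0.0220 × 0.576 = 0.0127 mol
Let x = n(CaCO3), y = n(MgCO3).
Titrant: 2x + 2y = 0.0127;  mass: 100.09x + 84.31y = 0.577
Solving, x = 2.71 × 10^-3 mol, y = 3.62 × 10^-3 mol
mass of CaCO3 = 2.71 × 10^-3 × 100.09 = 0.272 g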